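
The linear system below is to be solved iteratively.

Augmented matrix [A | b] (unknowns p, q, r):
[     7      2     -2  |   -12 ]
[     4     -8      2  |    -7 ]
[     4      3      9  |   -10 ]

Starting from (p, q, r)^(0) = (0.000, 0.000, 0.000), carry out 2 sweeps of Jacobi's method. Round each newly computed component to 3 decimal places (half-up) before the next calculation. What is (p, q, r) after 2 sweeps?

(-2.282, -0.260, -0.641)

Iteration 1:
  p = (-12 - (2)·0.000 - (-2)·0.000) / (7) = -1.714
  q = (-7 - (4)·0.000 - (2)·0.000) / (-8) = 0.875
  r = (-10 - (4)·0.000 - (3)·0.000) / (9) = -1.111
Iteration 2:
  p = (-12 - (2)·0.875 - (-2)·-1.111) / (7) = -2.282
  q = (-7 - (4)·-1.714 - (2)·-1.111) / (-8) = -0.260
  r = (-10 - (4)·-1.714 - (3)·0.875) / (9) = -0.641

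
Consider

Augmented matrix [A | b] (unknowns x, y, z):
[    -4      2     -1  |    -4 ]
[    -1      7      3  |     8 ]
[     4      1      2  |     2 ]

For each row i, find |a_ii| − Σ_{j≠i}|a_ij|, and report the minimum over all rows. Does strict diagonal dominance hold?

row 1: |-4| − (2+1) = 1
row 2: |7| − (1+3) = 3
row 3: |2| − (4+1) = -3
minimum over rows = -3 → not strictly diagonally dominant

-3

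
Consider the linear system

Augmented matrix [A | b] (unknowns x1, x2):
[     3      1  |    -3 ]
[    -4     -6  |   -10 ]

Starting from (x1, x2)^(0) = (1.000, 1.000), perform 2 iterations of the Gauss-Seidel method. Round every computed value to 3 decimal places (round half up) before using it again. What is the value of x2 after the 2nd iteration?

2.901

Iteration 1:
  x1 = (-3 - (1)·1.000) / (3) = -1.333
  x2 = (-10 - (-4)·-1.333) / (-6) = 2.555
Iteration 2:
  x1 = (-3 - (1)·2.555) / (3) = -1.852
  x2 = (-10 - (-4)·-1.852) / (-6) = 2.901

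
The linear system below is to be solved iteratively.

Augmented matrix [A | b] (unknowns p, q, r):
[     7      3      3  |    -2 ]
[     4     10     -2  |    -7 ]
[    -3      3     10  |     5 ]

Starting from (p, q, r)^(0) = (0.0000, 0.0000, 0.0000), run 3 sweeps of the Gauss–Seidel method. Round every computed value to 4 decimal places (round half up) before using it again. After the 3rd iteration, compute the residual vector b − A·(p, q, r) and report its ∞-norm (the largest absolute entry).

Iteration 1:
  p = (-2 - (3)·0.0000 - (3)·0.0000) / (7) = -0.2857
  q = (-7 - (4)·-0.2857 - (-2)·0.0000) / (10) = -0.5857
  r = (5 - (-3)·-0.2857 - (3)·-0.5857) / (10) = 0.5900
Iteration 2:
  p = (-2 - (3)·-0.5857 - (3)·0.5900) / (7) = -0.2876
  q = (-7 - (4)·-0.2876 - (-2)·0.5900) / (10) = -0.4670
  r = (5 - (-3)·-0.2876 - (3)·-0.4670) / (10) = 0.5538
Iteration 3:
  p = (-2 - (3)·-0.4670 - (3)·0.5538) / (7) = -0.3229
  q = (-7 - (4)·-0.3229 - (-2)·0.5538) / (10) = -0.4601
  r = (5 - (-3)·-0.3229 - (3)·-0.4601) / (10) = 0.5412
Residual b − A·x = (0.0170, -0.0250, -0.0004); ∞-norm = 0.0250

0.0250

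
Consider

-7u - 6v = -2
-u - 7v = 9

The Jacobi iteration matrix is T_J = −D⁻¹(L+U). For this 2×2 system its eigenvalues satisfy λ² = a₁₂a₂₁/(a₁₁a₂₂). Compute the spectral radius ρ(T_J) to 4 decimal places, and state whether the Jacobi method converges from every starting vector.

a₁₂a₂₁/(a₁₁a₂₂) = (-6)·(-1) / ((-7)·(-7)) = 0.122449
ρ = √|0.122449| = √0.122449 = 0.3499
ρ < 1, so Jacobi converges

0.3499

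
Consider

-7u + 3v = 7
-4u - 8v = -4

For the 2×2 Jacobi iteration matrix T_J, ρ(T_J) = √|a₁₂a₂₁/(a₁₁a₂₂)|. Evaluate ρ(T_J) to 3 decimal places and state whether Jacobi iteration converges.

a₁₂a₂₁/(a₁₁a₂₂) = (3)·(-4) / ((-7)·(-8)) = -0.214286
ρ = √|-0.214286| = √0.214286 = 0.463
ρ < 1, so Jacobi converges

0.463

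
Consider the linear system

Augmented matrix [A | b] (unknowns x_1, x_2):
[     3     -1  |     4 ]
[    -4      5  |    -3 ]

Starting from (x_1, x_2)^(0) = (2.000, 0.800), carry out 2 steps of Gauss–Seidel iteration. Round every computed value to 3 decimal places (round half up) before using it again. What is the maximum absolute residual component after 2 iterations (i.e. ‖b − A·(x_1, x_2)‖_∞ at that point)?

0.032

Iteration 1:
  x_1 = (4 - (-1)·0.800) / (3) = 1.600
  x_2 = (-3 - (-4)·1.600) / (5) = 0.680
Iteration 2:
  x_1 = (4 - (-1)·0.680) / (3) = 1.560
  x_2 = (-3 - (-4)·1.560) / (5) = 0.648
Residual b − A·x = (-0.032, 0.000); ∞-norm = 0.032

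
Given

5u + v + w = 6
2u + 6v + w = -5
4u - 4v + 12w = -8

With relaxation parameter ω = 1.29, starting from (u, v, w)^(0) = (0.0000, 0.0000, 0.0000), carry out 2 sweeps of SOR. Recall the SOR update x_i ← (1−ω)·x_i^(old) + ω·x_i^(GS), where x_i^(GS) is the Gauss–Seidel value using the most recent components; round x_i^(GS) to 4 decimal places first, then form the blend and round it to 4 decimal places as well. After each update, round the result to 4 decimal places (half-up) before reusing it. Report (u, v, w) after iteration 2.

(2.1348, -0.9992, -1.5481)

Iteration 1:
  u: GS value = (6 - (1)·0.0000 - (1)·0.0000) / (5) = 1.2000;  u ← (1−ω)·0.0000 + ω·1.2000 = 1.5480
  v: GS value = (-5 - (2)·1.5480 - (1)·0.0000) / (6) = -1.3493;  v ← (1−ω)·0.0000 + ω·-1.3493 = -1.7406
  w: GS value = (-8 - (4)·1.5480 - (-4)·-1.7406) / (12) = -1.7629;  w ← (1−ω)·0.0000 + ω·-1.7629 = -2.2741
Iteration 2:
  u: GS value = (6 - (1)·-1.7406 - (1)·-2.2741) / (5) = 2.0029;  u ← (1−ω)·1.5480 + ω·2.0029 = 2.1348
  v: GS value = (-5 - (2)·2.1348 - (1)·-2.2741) / (6) = -1.1659;  v ← (1−ω)·-1.7406 + ω·-1.1659 = -0.9992
  w: GS value = (-8 - (4)·2.1348 - (-4)·-0.9992) / (12) = -1.7113;  w ← (1−ω)·-2.2741 + ω·-1.7113 = -1.5481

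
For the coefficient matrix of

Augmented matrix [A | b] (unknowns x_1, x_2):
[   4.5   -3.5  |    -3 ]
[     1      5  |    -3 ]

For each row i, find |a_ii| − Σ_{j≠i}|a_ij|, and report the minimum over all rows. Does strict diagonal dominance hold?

1

row 1: |4.5| − (3.5) = 1
row 2: |5| − (1) = 4
minimum over rows = 1 → strictly diagonally dominant (convergence guaranteed)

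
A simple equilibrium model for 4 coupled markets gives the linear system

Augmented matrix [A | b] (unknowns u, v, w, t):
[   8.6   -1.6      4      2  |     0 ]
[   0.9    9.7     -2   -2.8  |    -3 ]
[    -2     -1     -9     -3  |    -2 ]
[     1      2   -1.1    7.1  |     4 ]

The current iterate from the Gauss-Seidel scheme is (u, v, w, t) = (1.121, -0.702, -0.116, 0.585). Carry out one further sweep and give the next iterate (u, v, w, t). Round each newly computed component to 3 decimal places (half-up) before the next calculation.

One sweep:
  u = (0 - (-1.6)·-0.702 - (4)·-0.116 - (2)·0.585) / (8.6) = -0.213
  v = (-3 - (0.9)·-0.213 - (-2)·-0.116 - (-2.8)·0.585) / (9.7) = -0.145
  w = (-2 - (-2)·-0.213 - (-1)·-0.145 - (-3)·0.585) / (-9) = 0.091
  t = (4 - (1)·-0.213 - (2)·-0.145 - (-1.1)·0.091) / (7.1) = 0.648

(-0.213, -0.145, 0.091, 0.648)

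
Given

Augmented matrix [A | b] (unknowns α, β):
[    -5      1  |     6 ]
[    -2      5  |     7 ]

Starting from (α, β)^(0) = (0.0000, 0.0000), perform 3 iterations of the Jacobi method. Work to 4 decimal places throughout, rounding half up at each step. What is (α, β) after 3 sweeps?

(-1.0160, 1.0320)

Iteration 1:
  α = (6 - (1)·0.0000) / (-5) = -1.2000
  β = (7 - (-2)·0.0000) / (5) = 1.4000
Iteration 2:
  α = (6 - (1)·1.4000) / (-5) = -0.9200
  β = (7 - (-2)·-1.2000) / (5) = 0.9200
Iteration 3:
  α = (6 - (1)·0.9200) / (-5) = -1.0160
  β = (7 - (-2)·-0.9200) / (5) = 1.0320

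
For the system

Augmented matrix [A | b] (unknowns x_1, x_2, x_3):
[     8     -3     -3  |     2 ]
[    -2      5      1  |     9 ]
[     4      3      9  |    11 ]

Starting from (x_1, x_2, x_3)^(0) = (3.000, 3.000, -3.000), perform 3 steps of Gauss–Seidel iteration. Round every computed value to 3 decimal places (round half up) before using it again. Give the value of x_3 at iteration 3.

Iteration 1:
  x_1 = (2 - (-3)·3.000 - (-3)·-3.000) / (8) = 0.250
  x_2 = (9 - (-2)·0.250 - (1)·-3.000) / (5) = 2.500
  x_3 = (11 - (4)·0.250 - (3)·2.500) / (9) = 0.278
Iteration 2:
  x_1 = (2 - (-3)·2.500 - (-3)·0.278) / (8) = 1.292
  x_2 = (9 - (-2)·1.292 - (1)·0.278) / (5) = 2.261
  x_3 = (11 - (4)·1.292 - (3)·2.261) / (9) = -0.106
Iteration 3:
  x_1 = (2 - (-3)·2.261 - (-3)·-0.106) / (8) = 1.058
  x_2 = (9 - (-2)·1.058 - (1)·-0.106) / (5) = 2.244
  x_3 = (11 - (4)·1.058 - (3)·2.244) / (9) = 0.004

0.004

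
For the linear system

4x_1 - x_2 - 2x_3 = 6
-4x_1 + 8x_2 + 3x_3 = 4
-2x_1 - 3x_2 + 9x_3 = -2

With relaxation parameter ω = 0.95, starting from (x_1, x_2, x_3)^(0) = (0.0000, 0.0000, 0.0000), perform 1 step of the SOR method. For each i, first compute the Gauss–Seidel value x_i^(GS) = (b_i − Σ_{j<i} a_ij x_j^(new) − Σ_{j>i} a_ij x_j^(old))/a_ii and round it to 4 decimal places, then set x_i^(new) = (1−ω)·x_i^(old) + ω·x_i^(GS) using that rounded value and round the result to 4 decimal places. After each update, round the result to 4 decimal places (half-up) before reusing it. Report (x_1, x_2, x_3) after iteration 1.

(1.4250, 1.1519, 0.4545)

Iteration 1:
  x_1: GS value = (6 - (-1)·0.0000 - (-2)·0.0000) / (4) = 1.5000;  x_1 ← (1−ω)·0.0000 + ω·1.5000 = 1.4250
  x_2: GS value = (4 - (-4)·1.4250 - (3)·0.0000) / (8) = 1.2125;  x_2 ← (1−ω)·0.0000 + ω·1.2125 = 1.1519
  x_3: GS value = (-2 - (-2)·1.4250 - (-3)·1.1519) / (9) = 0.4784;  x_3 ← (1−ω)·0.0000 + ω·0.4784 = 0.4545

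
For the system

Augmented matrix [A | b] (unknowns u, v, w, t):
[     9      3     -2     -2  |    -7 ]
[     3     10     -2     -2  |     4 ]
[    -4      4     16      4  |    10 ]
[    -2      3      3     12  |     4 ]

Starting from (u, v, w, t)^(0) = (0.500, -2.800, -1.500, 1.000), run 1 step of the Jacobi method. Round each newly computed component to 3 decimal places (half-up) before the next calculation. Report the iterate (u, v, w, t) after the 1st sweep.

Iteration 1:
  u = (-7 - (3)·-2.800 - (-2)·-1.500 - (-2)·1.000) / (9) = 0.044
  v = (4 - (3)·0.500 - (-2)·-1.500 - (-2)·1.000) / (10) = 0.150
  w = (10 - (-4)·0.500 - (4)·-2.800 - (4)·1.000) / (16) = 1.200
  t = (4 - (-2)·0.500 - (3)·-2.800 - (3)·-1.500) / (12) = 1.492

(0.044, 0.150, 1.200, 1.492)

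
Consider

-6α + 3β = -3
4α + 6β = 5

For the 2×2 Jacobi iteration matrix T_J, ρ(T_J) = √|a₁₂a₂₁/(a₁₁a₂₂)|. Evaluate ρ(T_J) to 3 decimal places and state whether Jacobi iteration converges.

a₁₂a₂₁/(a₁₁a₂₂) = (3)·(4) / ((-6)·(6)) = -0.333333
ρ = √|-0.333333| = √0.333333 = 0.577
ρ < 1, so Jacobi converges

0.577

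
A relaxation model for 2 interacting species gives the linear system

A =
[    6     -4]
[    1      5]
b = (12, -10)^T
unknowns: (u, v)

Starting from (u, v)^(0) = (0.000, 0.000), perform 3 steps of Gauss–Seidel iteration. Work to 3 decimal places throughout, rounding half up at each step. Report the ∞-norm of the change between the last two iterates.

0.213

Iteration 1:
  u = (12 - (-4)·0.000) / (6) = 2.000
  v = (-10 - (1)·2.000) / (5) = -2.400
Iteration 2:
  u = (12 - (-4)·-2.400) / (6) = 0.400
  v = (-10 - (1)·0.400) / (5) = -2.080
Iteration 3:
  u = (12 - (-4)·-2.080) / (6) = 0.613
  v = (-10 - (1)·0.613) / (5) = -2.123
Change: (0.213, -0.043) → max |·| = 0.213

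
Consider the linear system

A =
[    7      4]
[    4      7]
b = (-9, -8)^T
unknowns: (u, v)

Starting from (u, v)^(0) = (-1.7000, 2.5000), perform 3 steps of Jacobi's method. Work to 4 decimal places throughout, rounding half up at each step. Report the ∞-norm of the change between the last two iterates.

0.8723

Iteration 1:
  u = (-9 - (4)·2.5000) / (7) = -2.7143
  v = (-8 - (4)·-1.7000) / (7) = -0.1714
Iteration 2:
  u = (-9 - (4)·-0.1714) / (7) = -1.1878
  v = (-8 - (4)·-2.7143) / (7) = 0.4082
Iteration 3:
  u = (-9 - (4)·0.4082) / (7) = -1.5190
  v = (-8 - (4)·-1.1878) / (7) = -0.4641
Change: (-0.3312, -0.8723) → max |·| = 0.8723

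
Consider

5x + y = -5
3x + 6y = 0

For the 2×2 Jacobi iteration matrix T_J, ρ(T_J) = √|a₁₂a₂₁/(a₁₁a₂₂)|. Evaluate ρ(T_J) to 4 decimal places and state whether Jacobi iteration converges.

0.3162

a₁₂a₂₁/(a₁₁a₂₂) = (1)·(3) / ((5)·(6)) = 0.100000
ρ = √|0.100000| = √0.100000 = 0.3162
ρ < 1, so Jacobi converges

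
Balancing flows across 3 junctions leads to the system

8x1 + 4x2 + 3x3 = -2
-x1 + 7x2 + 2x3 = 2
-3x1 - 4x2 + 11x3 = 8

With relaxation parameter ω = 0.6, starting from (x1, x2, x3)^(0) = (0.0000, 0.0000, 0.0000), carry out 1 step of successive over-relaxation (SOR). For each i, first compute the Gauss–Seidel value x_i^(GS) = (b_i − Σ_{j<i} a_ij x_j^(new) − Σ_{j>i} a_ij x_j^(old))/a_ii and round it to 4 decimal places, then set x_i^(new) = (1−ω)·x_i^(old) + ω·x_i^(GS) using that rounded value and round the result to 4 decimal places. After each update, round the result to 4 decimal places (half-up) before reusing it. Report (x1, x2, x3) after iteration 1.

(-0.1500, 0.1586, 0.4464)

Iteration 1:
  x1: GS value = (-2 - (4)·0.0000 - (3)·0.0000) / (8) = -0.2500;  x1 ← (1−ω)·0.0000 + ω·-0.2500 = -0.1500
  x2: GS value = (2 - (-1)·-0.1500 - (2)·0.0000) / (7) = 0.2643;  x2 ← (1−ω)·0.0000 + ω·0.2643 = 0.1586
  x3: GS value = (8 - (-3)·-0.1500 - (-4)·0.1586) / (11) = 0.7440;  x3 ← (1−ω)·0.0000 + ω·0.7440 = 0.4464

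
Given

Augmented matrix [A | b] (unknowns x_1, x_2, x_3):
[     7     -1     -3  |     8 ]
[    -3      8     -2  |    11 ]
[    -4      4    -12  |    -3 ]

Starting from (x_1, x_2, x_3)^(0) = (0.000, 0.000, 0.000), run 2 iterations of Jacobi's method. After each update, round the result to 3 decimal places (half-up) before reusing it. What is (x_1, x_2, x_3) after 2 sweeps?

(1.446, 1.866, 0.327)

Iteration 1:
  x_1 = (8 - (-1)·0.000 - (-3)·0.000) / (7) = 1.143
  x_2 = (11 - (-3)·0.000 - (-2)·0.000) / (8) = 1.375
  x_3 = (-3 - (-4)·0.000 - (4)·0.000) / (-12) = 0.250
Iteration 2:
  x_1 = (8 - (-1)·1.375 - (-3)·0.250) / (7) = 1.446
  x_2 = (11 - (-3)·1.143 - (-2)·0.250) / (8) = 1.866
  x_3 = (-3 - (-4)·1.143 - (4)·1.375) / (-12) = 0.327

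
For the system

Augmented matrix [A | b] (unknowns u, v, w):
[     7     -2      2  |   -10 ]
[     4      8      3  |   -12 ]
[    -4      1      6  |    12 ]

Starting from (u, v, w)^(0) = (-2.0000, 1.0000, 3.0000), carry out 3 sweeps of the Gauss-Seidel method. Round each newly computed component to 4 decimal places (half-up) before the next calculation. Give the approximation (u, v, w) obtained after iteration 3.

(-1.8455, -0.8353, 0.9089)

Iteration 1:
  u = (-10 - (-2)·1.0000 - (2)·3.0000) / (7) = -2.0000
  v = (-12 - (4)·-2.0000 - (3)·3.0000) / (8) = -1.6250
  w = (12 - (-4)·-2.0000 - (1)·-1.6250) / (6) = 0.9375
Iteration 2:
  u = (-10 - (-2)·-1.6250 - (2)·0.9375) / (7) = -2.1607
  v = (-12 - (4)·-2.1607 - (3)·0.9375) / (8) = -0.7712
  w = (12 - (-4)·-2.1607 - (1)·-0.7712) / (6) = 0.6881
Iteration 3:
  u = (-10 - (-2)·-0.7712 - (2)·0.6881) / (7) = -1.8455
  v = (-12 - (4)·-1.8455 - (3)·0.6881) / (8) = -0.8353
  w = (12 - (-4)·-1.8455 - (1)·-0.8353) / (6) = 0.9089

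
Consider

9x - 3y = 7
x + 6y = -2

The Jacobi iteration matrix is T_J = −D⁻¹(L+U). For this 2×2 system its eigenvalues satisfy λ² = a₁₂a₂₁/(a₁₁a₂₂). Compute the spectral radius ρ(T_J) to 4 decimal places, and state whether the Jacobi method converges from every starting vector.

0.2357

a₁₂a₂₁/(a₁₁a₂₂) = (-3)·(1) / ((9)·(6)) = -0.055556
ρ = √|-0.055556| = √0.055556 = 0.2357
ρ < 1, so Jacobi converges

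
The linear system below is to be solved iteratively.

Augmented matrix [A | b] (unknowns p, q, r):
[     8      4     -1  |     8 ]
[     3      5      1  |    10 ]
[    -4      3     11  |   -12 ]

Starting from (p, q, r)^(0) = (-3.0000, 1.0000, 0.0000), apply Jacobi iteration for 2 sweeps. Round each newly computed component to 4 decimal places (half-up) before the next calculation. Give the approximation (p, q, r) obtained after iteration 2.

Iteration 1:
  p = (8 - (4)·1.0000 - (-1)·0.0000) / (8) = 0.5000
  q = (10 - (3)·-3.0000 - (1)·0.0000) / (5) = 3.8000
  r = (-12 - (-4)·-3.0000 - (3)·1.0000) / (11) = -2.4545
Iteration 2:
  p = (8 - (4)·3.8000 - (-1)·-2.4545) / (8) = -1.2068
  q = (10 - (3)·0.5000 - (1)·-2.4545) / (5) = 2.1909
  r = (-12 - (-4)·0.5000 - (3)·3.8000) / (11) = -1.9455

(-1.2068, 2.1909, -1.9455)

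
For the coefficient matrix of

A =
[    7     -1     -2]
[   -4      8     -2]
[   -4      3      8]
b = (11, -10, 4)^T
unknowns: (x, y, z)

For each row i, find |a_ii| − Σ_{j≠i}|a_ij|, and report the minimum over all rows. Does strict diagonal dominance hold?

row 1: |7| − (1+2) = 4
row 2: |8| − (4+2) = 2
row 3: |8| − (4+3) = 1
minimum over rows = 1 → strictly diagonally dominant (convergence guaranteed)

1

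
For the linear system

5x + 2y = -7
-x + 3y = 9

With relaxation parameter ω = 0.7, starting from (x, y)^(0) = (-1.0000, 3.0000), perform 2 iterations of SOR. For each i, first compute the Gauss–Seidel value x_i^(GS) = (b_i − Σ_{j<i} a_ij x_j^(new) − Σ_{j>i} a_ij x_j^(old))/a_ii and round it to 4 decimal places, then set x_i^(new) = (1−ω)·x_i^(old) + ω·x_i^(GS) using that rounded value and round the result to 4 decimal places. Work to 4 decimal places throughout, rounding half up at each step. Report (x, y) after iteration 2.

(-2.3175, 2.3108)

Iteration 1:
  x: GS value = (-7 - (2)·3.0000) / (5) = -2.6000;  x ← (1−ω)·-1.0000 + ω·-2.6000 = -2.1200
  y: GS value = (9 - (-1)·-2.1200) / (3) = 2.2933;  y ← (1−ω)·3.0000 + ω·2.2933 = 2.5053
Iteration 2:
  x: GS value = (-7 - (2)·2.5053) / (5) = -2.4021;  x ← (1−ω)·-2.1200 + ω·-2.4021 = -2.3175
  y: GS value = (9 - (-1)·-2.3175) / (3) = 2.2275;  y ← (1−ω)·2.5053 + ω·2.2275 = 2.3108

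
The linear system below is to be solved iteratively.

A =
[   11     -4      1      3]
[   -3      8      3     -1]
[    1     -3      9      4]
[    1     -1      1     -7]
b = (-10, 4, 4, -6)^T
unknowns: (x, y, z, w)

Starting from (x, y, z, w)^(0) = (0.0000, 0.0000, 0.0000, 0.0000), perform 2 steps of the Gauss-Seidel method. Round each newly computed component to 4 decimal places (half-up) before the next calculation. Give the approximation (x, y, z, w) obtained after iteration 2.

Iteration 1:
  x = (-10 - (-4)·0.0000 - (1)·0.0000 - (3)·0.0000) / (11) = -0.9091
  y = (4 - (-3)·-0.9091 - (3)·0.0000 - (-1)·0.0000) / (8) = 0.1591
  z = (4 - (1)·-0.9091 - (-3)·0.1591 - (4)·0.0000) / (9) = 0.5985
  w = (-6 - (1)·-0.9091 - (-1)·0.1591 - (1)·0.5985) / (-7) = 0.7900
Iteration 2:
  x = (-10 - (-4)·0.1591 - (1)·0.5985 - (3)·0.7900) / (11) = -1.1211
  y = (4 - (-3)·-1.1211 - (3)·0.5985 - (-1)·0.7900) / (8) = -0.0461
  z = (4 - (1)·-1.1211 - (-3)·-0.0461 - (4)·0.7900) / (9) = 0.2025
  w = (-6 - (1)·-1.1211 - (-1)·-0.0461 - (1)·0.2025) / (-7) = 0.7325

(-1.1211, -0.0461, 0.2025, 0.7325)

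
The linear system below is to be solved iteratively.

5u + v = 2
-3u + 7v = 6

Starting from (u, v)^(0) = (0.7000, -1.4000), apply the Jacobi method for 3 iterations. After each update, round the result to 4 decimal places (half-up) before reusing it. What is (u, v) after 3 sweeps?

Iteration 1:
  u = (2 - (1)·-1.4000) / (5) = 0.6800
  v = (6 - (-3)·0.7000) / (7) = 1.1571
Iteration 2:
  u = (2 - (1)·1.1571) / (5) = 0.1686
  v = (6 - (-3)·0.6800) / (7) = 1.1486
Iteration 3:
  u = (2 - (1)·1.1486) / (5) = 0.1703
  v = (6 - (-3)·0.1686) / (7) = 0.9294

(0.1703, 0.9294)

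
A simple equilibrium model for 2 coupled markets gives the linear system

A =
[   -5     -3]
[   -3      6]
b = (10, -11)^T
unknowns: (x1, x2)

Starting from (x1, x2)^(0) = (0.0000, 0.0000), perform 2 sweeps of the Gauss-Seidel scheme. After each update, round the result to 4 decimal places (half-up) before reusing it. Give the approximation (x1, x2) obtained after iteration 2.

Iteration 1:
  x1 = (10 - (-3)·0.0000) / (-5) = -2.0000
  x2 = (-11 - (-3)·-2.0000) / (6) = -2.8333
Iteration 2:
  x1 = (10 - (-3)·-2.8333) / (-5) = -0.3000
  x2 = (-11 - (-3)·-0.3000) / (6) = -1.9833

(-0.3000, -1.9833)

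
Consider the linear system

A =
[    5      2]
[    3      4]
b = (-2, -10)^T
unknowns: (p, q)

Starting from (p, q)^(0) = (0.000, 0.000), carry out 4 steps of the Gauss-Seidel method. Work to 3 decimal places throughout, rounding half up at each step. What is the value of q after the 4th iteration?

-3.117

Iteration 1:
  p = (-2 - (2)·0.000) / (5) = -0.400
  q = (-10 - (3)·-0.400) / (4) = -2.200
Iteration 2:
  p = (-2 - (2)·-2.200) / (5) = 0.480
  q = (-10 - (3)·0.480) / (4) = -2.860
Iteration 3:
  p = (-2 - (2)·-2.860) / (5) = 0.744
  q = (-10 - (3)·0.744) / (4) = -3.058
Iteration 4:
  p = (-2 - (2)·-3.058) / (5) = 0.823
  q = (-10 - (3)·0.823) / (4) = -3.117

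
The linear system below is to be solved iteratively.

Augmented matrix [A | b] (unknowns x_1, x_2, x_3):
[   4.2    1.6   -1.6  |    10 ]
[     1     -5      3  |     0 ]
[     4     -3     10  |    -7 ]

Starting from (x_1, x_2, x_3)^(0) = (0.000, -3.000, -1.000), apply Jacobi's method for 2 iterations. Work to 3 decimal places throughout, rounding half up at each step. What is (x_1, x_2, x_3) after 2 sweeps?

Iteration 1:
  x_1 = (10 - (1.6)·-3.000 - (-1.6)·-1.000) / (4.2) = 3.143
  x_2 = (0 - (1)·0.000 - (3)·-1.000) / (-5) = -0.600
  x_3 = (-7 - (4)·0.000 - (-3)·-3.000) / (10) = -1.600
Iteration 2:
  x_1 = (10 - (1.6)·-0.600 - (-1.6)·-1.600) / (4.2) = 2.000
  x_2 = (0 - (1)·3.143 - (3)·-1.600) / (-5) = -0.331
  x_3 = (-7 - (4)·3.143 - (-3)·-0.600) / (10) = -2.137

(2.000, -0.331, -2.137)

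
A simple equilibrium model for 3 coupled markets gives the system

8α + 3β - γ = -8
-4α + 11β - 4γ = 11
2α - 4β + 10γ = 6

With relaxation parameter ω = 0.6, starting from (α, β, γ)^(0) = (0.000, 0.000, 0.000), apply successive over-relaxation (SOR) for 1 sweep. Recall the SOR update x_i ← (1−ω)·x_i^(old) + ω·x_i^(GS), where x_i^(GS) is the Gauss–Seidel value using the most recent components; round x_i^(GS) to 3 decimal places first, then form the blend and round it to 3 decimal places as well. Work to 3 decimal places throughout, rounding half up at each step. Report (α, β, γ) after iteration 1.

(-0.600, 0.469, 0.545)

Iteration 1:
  α: GS value = (-8 - (3)·0.000 - (-1)·0.000) / (8) = -1.000;  α ← (1−ω)·0.000 + ω·-1.000 = -0.600
  β: GS value = (11 - (-4)·-0.600 - (-4)·0.000) / (11) = 0.782;  β ← (1−ω)·0.000 + ω·0.782 = 0.469
  γ: GS value = (6 - (2)·-0.600 - (-4)·0.469) / (10) = 0.908;  γ ← (1−ω)·0.000 + ω·0.908 = 0.545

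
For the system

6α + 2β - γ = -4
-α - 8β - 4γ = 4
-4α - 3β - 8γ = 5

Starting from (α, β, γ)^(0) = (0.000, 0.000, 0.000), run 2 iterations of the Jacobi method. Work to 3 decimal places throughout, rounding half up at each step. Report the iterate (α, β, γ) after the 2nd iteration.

Iteration 1:
  α = (-4 - (2)·0.000 - (-1)·0.000) / (6) = -0.667
  β = (4 - (-1)·0.000 - (-4)·0.000) / (-8) = -0.500
  γ = (5 - (-4)·0.000 - (-3)·0.000) / (-8) = -0.625
Iteration 2:
  α = (-4 - (2)·-0.500 - (-1)·-0.625) / (6) = -0.604
  β = (4 - (-1)·-0.667 - (-4)·-0.625) / (-8) = -0.104
  γ = (5 - (-4)·-0.667 - (-3)·-0.500) / (-8) = -0.104

(-0.604, -0.104, -0.104)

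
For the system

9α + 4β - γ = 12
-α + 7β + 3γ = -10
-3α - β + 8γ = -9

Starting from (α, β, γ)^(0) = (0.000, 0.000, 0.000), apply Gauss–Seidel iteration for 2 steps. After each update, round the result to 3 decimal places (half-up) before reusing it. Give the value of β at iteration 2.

Iteration 1:
  α = (12 - (4)·0.000 - (-1)·0.000) / (9) = 1.333
  β = (-10 - (-1)·1.333 - (3)·0.000) / (7) = -1.238
  γ = (-9 - (-3)·1.333 - (-1)·-1.238) / (8) = -0.780
Iteration 2:
  α = (12 - (4)·-1.238 - (-1)·-0.780) / (9) = 1.797
  β = (-10 - (-1)·1.797 - (3)·-0.780) / (7) = -0.838
  γ = (-9 - (-3)·1.797 - (-1)·-0.838) / (8) = -0.556

-0.838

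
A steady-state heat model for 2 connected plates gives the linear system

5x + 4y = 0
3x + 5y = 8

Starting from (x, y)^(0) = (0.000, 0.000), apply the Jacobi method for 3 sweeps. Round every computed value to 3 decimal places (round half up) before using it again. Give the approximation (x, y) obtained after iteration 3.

(-1.280, 2.368)

Iteration 1:
  x = (0 - (4)·0.000) / (5) = 0.000
  y = (8 - (3)·0.000) / (5) = 1.600
Iteration 2:
  x = (0 - (4)·1.600) / (5) = -1.280
  y = (8 - (3)·0.000) / (5) = 1.600
Iteration 3:
  x = (0 - (4)·1.600) / (5) = -1.280
  y = (8 - (3)·-1.280) / (5) = 2.368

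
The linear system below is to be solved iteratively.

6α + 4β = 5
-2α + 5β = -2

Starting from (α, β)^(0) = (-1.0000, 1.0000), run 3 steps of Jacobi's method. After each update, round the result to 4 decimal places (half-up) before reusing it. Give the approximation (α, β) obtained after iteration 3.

(1.0555, 0.1467)

Iteration 1:
  α = (5 - (4)·1.0000) / (6) = 0.1667
  β = (-2 - (-2)·-1.0000) / (5) = -0.8000
Iteration 2:
  α = (5 - (4)·-0.8000) / (6) = 1.3667
  β = (-2 - (-2)·0.1667) / (5) = -0.3333
Iteration 3:
  α = (5 - (4)·-0.3333) / (6) = 1.0555
  β = (-2 - (-2)·1.3667) / (5) = 0.1467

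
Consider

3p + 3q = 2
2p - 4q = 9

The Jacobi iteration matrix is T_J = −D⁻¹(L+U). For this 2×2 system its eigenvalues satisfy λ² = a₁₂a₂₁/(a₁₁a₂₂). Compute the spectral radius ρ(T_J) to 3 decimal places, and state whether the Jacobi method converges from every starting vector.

0.707

a₁₂a₂₁/(a₁₁a₂₂) = (3)·(2) / ((3)·(-4)) = -0.500000
ρ = √|-0.500000| = √0.500000 = 0.707
ρ < 1, so Jacobi converges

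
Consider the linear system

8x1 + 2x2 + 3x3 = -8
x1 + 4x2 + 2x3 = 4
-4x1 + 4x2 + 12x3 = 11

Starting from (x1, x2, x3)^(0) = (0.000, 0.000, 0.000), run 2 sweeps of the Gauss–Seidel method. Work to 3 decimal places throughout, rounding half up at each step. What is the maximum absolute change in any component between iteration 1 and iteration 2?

0.375

Iteration 1:
  x1 = (-8 - (2)·0.000 - (3)·0.000) / (8) = -1.000
  x2 = (4 - (1)·-1.000 - (2)·0.000) / (4) = 1.250
  x3 = (11 - (-4)·-1.000 - (4)·1.250) / (12) = 0.167
Iteration 2:
  x1 = (-8 - (2)·1.250 - (3)·0.167) / (8) = -1.375
  x2 = (4 - (1)·-1.375 - (2)·0.167) / (4) = 1.260
  x3 = (11 - (-4)·-1.375 - (4)·1.260) / (12) = 0.038
Change: (-0.375, 0.010, -0.129) → max |·| = 0.375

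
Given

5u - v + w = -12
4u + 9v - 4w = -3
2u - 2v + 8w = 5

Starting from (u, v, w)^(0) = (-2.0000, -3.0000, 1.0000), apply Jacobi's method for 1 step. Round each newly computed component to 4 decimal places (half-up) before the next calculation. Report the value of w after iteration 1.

0.3750

Iteration 1:
  u = (-12 - (-1)·-3.0000 - (1)·1.0000) / (5) = -3.2000
  v = (-3 - (4)·-2.0000 - (-4)·1.0000) / (9) = 1.0000
  w = (5 - (2)·-2.0000 - (-2)·-3.0000) / (8) = 0.3750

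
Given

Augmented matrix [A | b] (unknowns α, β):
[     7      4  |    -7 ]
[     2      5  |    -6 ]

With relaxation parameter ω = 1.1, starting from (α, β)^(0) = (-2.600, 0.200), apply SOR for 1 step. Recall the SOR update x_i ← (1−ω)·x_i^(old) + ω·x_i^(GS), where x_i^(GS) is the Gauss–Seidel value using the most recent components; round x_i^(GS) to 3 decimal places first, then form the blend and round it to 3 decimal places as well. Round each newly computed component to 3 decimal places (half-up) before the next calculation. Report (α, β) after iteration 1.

(-0.965, -0.915)

Iteration 1:
  α: GS value = (-7 - (4)·0.200) / (7) = -1.114;  α ← (1−ω)·-2.600 + ω·-1.114 = -0.965
  β: GS value = (-6 - (2)·-0.965) / (5) = -0.814;  β ← (1−ω)·0.200 + ω·-0.814 = -0.915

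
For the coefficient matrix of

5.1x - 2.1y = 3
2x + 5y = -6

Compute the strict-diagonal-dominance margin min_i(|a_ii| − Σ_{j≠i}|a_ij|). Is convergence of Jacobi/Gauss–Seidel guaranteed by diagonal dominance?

3

row 1: |5.1| − (2.1) = 3
row 2: |5| − (2) = 3
minimum over rows = 3 → strictly diagonally dominant (convergence guaranteed)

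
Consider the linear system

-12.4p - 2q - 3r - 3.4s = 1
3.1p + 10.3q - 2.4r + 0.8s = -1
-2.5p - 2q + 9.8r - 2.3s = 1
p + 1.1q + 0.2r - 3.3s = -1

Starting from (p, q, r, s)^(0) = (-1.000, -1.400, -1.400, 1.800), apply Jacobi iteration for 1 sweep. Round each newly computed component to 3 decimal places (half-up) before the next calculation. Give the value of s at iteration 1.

Iteration 1:
  p = (1 - (-2)·-1.400 - (-3)·-1.400 - (-3.4)·1.800) / (-12.4) = -0.010
  q = (-1 - (3.1)·-1.000 - (-2.4)·-1.400 - (0.8)·1.800) / (10.3) = -0.262
  r = (1 - (-2.5)·-1.000 - (-2)·-1.400 - (-2.3)·1.800) / (9.8) = -0.016
  s = (-1 - (1)·-1.000 - (1.1)·-1.400 - (0.2)·-1.400) / (-3.3) = -0.552

-0.552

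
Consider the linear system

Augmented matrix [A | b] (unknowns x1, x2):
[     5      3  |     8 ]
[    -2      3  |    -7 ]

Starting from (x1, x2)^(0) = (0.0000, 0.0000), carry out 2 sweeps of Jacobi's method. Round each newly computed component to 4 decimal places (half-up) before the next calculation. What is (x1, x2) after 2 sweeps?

Iteration 1:
  x1 = (8 - (3)·0.0000) / (5) = 1.6000
  x2 = (-7 - (-2)·0.0000) / (3) = -2.3333
Iteration 2:
  x1 = (8 - (3)·-2.3333) / (5) = 3.0000
  x2 = (-7 - (-2)·1.6000) / (3) = -1.2667

(3.0000, -1.2667)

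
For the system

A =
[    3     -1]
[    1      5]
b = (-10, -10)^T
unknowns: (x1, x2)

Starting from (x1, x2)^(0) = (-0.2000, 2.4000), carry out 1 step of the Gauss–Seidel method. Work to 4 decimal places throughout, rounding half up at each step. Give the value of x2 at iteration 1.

-1.4933

Iteration 1:
  x1 = (-10 - (-1)·2.4000) / (3) = -2.5333
  x2 = (-10 - (1)·-2.5333) / (5) = -1.4933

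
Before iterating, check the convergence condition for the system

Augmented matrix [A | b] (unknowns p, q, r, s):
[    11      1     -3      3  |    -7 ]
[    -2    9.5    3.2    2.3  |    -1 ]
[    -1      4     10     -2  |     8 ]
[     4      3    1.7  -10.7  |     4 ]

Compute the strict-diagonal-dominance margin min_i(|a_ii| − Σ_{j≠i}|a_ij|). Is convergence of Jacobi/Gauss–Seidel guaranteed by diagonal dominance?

row 1: |11| − (1+3+3) = 4
row 2: |9.5| − (2+3.2+2.3) = 2
row 3: |10| − (1+4+2) = 3
row 4: |-10.7| − (4+3+1.7) = 2
minimum over rows = 2 → strictly diagonally dominant (convergence guaranteed)

2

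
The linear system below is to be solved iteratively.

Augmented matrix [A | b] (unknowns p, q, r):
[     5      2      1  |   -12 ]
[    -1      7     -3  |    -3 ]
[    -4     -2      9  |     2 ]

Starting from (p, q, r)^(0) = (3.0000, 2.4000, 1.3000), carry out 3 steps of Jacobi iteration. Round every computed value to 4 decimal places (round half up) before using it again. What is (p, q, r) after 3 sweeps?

Iteration 1:
  p = (-12 - (2)·2.4000 - (1)·1.3000) / (5) = -3.6200
  q = (-3 - (-1)·3.0000 - (-3)·1.3000) / (7) = 0.5571
  r = (2 - (-4)·3.0000 - (-2)·2.4000) / (9) = 2.0889
Iteration 2:
  p = (-12 - (2)·0.5571 - (1)·2.0889) / (5) = -3.0406
  q = (-3 - (-1)·-3.6200 - (-3)·2.0889) / (7) = -0.0505
  r = (2 - (-4)·-3.6200 - (-2)·0.5571) / (9) = -1.2629
Iteration 3:
  p = (-12 - (2)·-0.0505 - (1)·-1.2629) / (5) = -2.1272
  q = (-3 - (-1)·-3.0406 - (-3)·-1.2629) / (7) = -1.4042
  r = (2 - (-4)·-3.0406 - (-2)·-0.0505) / (9) = -1.1404

(-2.1272, -1.4042, -1.1404)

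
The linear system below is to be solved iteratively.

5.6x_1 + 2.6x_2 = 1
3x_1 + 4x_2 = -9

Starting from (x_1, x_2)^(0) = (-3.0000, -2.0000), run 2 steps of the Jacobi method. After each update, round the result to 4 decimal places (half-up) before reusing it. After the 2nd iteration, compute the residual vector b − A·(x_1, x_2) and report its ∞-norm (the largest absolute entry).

Iteration 1:
  x_1 = (1 - (2.6)·-2.0000) / (5.6) = 1.1071
  x_2 = (-9 - (3)·-3.0000) / (4) = 0.0000
Iteration 2:
  x_1 = (1 - (2.6)·0.0000) / (5.6) = 0.1786
  x_2 = (-9 - (3)·1.1071) / (4) = -3.0803
Residual b − A·x = (8.0086, 2.7854); ∞-norm = 8.0086

8.0086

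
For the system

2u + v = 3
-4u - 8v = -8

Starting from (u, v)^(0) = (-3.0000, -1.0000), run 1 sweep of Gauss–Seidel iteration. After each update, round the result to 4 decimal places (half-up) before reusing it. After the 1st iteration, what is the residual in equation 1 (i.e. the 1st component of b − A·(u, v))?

Iteration 1:
  u = (3 - (1)·-1.0000) / (2) = 2.0000
  v = (-8 - (-4)·2.0000) / (-8) = 0.0000
Residual b − A·x = (-1.0000, 0.0000)

-1.0000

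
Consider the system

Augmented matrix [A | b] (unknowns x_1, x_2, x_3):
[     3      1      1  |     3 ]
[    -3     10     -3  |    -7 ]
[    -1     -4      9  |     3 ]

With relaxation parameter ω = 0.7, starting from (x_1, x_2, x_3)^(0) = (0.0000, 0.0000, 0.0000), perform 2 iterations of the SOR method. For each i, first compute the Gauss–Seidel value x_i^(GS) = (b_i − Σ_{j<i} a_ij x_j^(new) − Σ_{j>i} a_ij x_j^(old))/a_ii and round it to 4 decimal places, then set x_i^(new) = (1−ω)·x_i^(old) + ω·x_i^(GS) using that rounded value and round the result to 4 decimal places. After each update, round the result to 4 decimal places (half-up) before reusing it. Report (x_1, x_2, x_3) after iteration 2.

(0.9478, -0.3558, 0.2507)

Iteration 1:
  x_1: GS value = (3 - (1)·0.0000 - (1)·0.0000) / (3) = 1.0000;  x_1 ← (1−ω)·0.0000 + ω·1.0000 = 0.7000
  x_2: GS value = (-7 - (-3)·0.7000 - (-3)·0.0000) / (10) = -0.4900;  x_2 ← (1−ω)·0.0000 + ω·-0.4900 = -0.3430
  x_3: GS value = (3 - (-1)·0.7000 - (-4)·-0.3430) / (9) = 0.2587;  x_3 ← (1−ω)·0.0000 + ω·0.2587 = 0.1811
Iteration 2:
  x_1: GS value = (3 - (1)·-0.3430 - (1)·0.1811) / (3) = 1.0540;  x_1 ← (1−ω)·0.7000 + ω·1.0540 = 0.9478
  x_2: GS value = (-7 - (-3)·0.9478 - (-3)·0.1811) / (10) = -0.3613;  x_2 ← (1−ω)·-0.3430 + ω·-0.3613 = -0.3558
  x_3: GS value = (3 - (-1)·0.9478 - (-4)·-0.3558) / (9) = 0.2805;  x_3 ← (1−ω)·0.1811 + ω·0.2805 = 0.2507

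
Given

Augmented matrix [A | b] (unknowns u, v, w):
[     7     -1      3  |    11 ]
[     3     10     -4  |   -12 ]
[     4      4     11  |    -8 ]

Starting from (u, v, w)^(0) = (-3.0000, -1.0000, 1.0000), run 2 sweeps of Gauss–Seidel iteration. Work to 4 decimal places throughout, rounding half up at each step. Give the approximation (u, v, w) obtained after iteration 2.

Iteration 1:
  u = (11 - (-1)·-1.0000 - (3)·1.0000) / (7) = 1.0000
  v = (-12 - (3)·1.0000 - (-4)·1.0000) / (10) = -1.1000
  w = (-8 - (4)·1.0000 - (4)·-1.1000) / (11) = -0.6909
Iteration 2:
  u = (11 - (-1)·-1.1000 - (3)·-0.6909) / (7) = 1.7104
  v = (-12 - (3)·1.7104 - (-4)·-0.6909) / (10) = -1.9895
  w = (-8 - (4)·1.7104 - (4)·-1.9895) / (11) = -0.6258

(1.7104, -1.9895, -0.6258)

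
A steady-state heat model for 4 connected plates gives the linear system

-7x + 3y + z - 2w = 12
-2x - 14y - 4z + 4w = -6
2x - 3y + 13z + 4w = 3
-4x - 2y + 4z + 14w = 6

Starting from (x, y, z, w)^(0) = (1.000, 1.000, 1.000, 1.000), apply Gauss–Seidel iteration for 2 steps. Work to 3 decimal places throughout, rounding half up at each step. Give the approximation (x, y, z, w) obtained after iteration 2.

Iteration 1:
  x = (12 - (3)·1.000 - (1)·1.000 - (-2)·1.000) / (-7) = -1.429
  y = (-6 - (-2)·-1.429 - (-4)·1.000 - (4)·1.000) / (-14) = 0.633
  z = (3 - (2)·-1.429 - (-3)·0.633 - (4)·1.000) / (13) = 0.289
  w = (6 - (-4)·-1.429 - (-2)·0.633 - (4)·0.289) / (14) = 0.028
Iteration 2:
  x = (12 - (3)·0.633 - (1)·0.289 - (-2)·0.028) / (-7) = -1.410
  y = (-6 - (-2)·-1.410 - (-4)·0.289 - (4)·0.028) / (-14) = 0.555
  z = (3 - (2)·-1.410 - (-3)·0.555 - (4)·0.028) / (13) = 0.567
  w = (6 - (-4)·-1.410 - (-2)·0.555 - (4)·0.567) / (14) = -0.057

(-1.410, 0.555, 0.567, -0.057)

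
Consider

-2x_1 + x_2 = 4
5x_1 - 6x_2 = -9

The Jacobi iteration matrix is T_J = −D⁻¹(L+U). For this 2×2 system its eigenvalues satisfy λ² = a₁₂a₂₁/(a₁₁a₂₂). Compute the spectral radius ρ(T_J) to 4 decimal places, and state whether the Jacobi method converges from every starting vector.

a₁₂a₂₁/(a₁₁a₂₂) = (1)·(5) / ((-2)·(-6)) = 0.416667
ρ = √|0.416667| = √0.416667 = 0.6455
ρ < 1, so Jacobi converges

0.6455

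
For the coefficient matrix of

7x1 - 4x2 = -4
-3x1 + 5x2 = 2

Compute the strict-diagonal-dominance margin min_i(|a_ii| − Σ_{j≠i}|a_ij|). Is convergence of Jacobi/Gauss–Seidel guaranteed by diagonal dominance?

row 1: |7| − (4) = 3
row 2: |5| − (3) = 2
minimum over rows = 2 → strictly diagonally dominant (convergence guaranteed)

2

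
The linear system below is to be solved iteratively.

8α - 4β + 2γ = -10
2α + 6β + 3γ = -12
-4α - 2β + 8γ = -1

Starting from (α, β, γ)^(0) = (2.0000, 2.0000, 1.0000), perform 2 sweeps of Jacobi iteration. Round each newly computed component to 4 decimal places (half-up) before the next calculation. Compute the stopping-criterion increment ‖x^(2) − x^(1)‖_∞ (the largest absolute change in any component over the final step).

Iteration 1:
  α = (-10 - (-4)·2.0000 - (2)·1.0000) / (8) = -0.5000
  β = (-12 - (2)·2.0000 - (3)·1.0000) / (6) = -3.1667
  γ = (-1 - (-4)·2.0000 - (-2)·2.0000) / (8) = 1.3750
Iteration 2:
  α = (-10 - (-4)·-3.1667 - (2)·1.3750) / (8) = -3.1771
  β = (-12 - (2)·-0.5000 - (3)·1.3750) / (6) = -2.5208
  γ = (-1 - (-4)·-0.5000 - (-2)·-3.1667) / (8) = -1.1667
Change: (-2.6771, 0.6459, -2.5417) → max |·| = 2.6771

2.6771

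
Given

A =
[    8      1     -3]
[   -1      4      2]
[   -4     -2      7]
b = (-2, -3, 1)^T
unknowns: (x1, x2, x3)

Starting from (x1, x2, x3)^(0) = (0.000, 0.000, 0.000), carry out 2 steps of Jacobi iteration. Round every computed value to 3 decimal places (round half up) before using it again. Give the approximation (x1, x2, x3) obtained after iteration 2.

Iteration 1:
  x1 = (-2 - (1)·0.000 - (-3)·0.000) / (8) = -0.250
  x2 = (-3 - (-1)·0.000 - (2)·0.000) / (4) = -0.750
  x3 = (1 - (-4)·0.000 - (-2)·0.000) / (7) = 0.143
Iteration 2:
  x1 = (-2 - (1)·-0.750 - (-3)·0.143) / (8) = -0.103
  x2 = (-3 - (-1)·-0.250 - (2)·0.143) / (4) = -0.884
  x3 = (1 - (-4)·-0.250 - (-2)·-0.750) / (7) = -0.214

(-0.103, -0.884, -0.214)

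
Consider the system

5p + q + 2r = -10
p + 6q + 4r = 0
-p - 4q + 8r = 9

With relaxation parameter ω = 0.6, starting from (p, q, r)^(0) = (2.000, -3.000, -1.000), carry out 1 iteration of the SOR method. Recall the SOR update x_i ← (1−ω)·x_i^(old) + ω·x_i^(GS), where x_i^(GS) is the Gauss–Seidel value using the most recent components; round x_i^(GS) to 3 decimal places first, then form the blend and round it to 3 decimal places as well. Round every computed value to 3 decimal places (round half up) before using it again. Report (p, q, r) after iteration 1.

Iteration 1:
  p: GS value = (-10 - (1)·-3.000 - (2)·-1.000) / (5) = -1.000;  p ← (1−ω)·2.000 + ω·-1.000 = 0.200
  q: GS value = (0 - (1)·0.200 - (4)·-1.000) / (6) = 0.633;  q ← (1−ω)·-3.000 + ω·0.633 = -0.820
  r: GS value = (9 - (-1)·0.200 - (-4)·-0.820) / (8) = 0.740;  r ← (1−ω)·-1.000 + ω·0.740 = 0.044

(0.200, -0.820, 0.044)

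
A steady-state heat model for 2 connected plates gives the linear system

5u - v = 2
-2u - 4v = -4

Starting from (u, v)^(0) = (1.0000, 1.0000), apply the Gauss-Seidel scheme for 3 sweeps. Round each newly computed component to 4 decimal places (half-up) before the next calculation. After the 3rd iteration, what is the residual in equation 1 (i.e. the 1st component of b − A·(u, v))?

-0.0030

Iteration 1:
  u = (2 - (-1)·1.0000) / (5) = 0.6000
  v = (-4 - (-2)·0.6000) / (-4) = 0.7000
Iteration 2:
  u = (2 - (-1)·0.7000) / (5) = 0.5400
  v = (-4 - (-2)·0.5400) / (-4) = 0.7300
Iteration 3:
  u = (2 - (-1)·0.7300) / (5) = 0.5460
  v = (-4 - (-2)·0.5460) / (-4) = 0.7270
Residual b − A·x = (-0.0030, 0.0000)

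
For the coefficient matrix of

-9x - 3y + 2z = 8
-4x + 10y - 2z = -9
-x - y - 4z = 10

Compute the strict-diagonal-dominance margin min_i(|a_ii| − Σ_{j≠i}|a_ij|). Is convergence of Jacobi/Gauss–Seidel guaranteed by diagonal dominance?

2

row 1: |-9| − (3+2) = 4
row 2: |10| − (4+2) = 4
row 3: |-4| − (1+1) = 2
minimum over rows = 2 → strictly diagonally dominant (convergence guaranteed)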